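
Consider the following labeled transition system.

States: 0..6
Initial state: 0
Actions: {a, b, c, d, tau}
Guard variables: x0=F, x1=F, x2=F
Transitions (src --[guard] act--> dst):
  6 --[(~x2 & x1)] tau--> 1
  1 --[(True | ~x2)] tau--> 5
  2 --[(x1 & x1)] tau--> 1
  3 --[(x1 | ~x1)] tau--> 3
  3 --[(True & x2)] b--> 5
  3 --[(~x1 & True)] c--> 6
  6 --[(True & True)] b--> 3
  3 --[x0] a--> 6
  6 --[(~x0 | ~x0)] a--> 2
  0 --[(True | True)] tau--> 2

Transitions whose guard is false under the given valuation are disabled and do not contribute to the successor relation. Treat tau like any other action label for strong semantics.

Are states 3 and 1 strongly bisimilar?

Answer: NOT BISIMILAR

Analysis:
Refine partition for ~:
  round 0: {{0,1,2,3,4,5,6}}
  round 1: {{0,1},{2,4,5},{3},{6}}
4 equivalence class(es) (converged in 2)
[3]={3}  [1]={0,1}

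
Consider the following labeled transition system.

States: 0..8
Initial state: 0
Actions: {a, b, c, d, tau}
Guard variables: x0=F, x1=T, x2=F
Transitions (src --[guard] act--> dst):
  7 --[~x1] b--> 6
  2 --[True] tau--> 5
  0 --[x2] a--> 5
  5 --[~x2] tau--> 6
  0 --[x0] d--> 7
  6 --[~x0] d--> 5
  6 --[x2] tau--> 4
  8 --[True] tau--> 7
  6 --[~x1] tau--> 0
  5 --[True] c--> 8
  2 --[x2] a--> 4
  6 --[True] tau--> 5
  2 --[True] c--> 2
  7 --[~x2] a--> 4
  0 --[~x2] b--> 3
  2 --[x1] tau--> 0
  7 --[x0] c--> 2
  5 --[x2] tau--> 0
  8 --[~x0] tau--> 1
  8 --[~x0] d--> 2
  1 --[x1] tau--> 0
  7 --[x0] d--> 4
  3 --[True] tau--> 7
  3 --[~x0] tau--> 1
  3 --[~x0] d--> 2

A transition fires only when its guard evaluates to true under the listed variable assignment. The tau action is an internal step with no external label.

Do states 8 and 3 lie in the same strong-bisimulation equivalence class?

Answer: BISIMILAR

Working:
Compute ~ classes (split until stable):
  π0 = {{0,1,2,3,4,5,6,7,8}}
  π1 = {{0},{1},{2,5},{3,6,8},{4},{7}}
  π2 = {{0},{1},{2},{3,8},{4},{5},{6},{7}}
stable after 3 split(s): 8 block(s)
class of 8: {3,8}; class of 3: {3,8}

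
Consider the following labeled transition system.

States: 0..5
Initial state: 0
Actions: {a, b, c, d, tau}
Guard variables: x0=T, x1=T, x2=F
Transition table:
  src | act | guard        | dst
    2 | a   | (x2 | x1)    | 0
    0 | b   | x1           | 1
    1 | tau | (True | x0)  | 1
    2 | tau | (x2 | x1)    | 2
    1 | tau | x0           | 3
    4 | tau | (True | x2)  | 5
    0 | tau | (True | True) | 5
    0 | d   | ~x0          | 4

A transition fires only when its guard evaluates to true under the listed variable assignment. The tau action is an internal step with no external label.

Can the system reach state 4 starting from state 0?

Answer: UNREACHABLE

Trace:
After dropping false guards: 7 live edges.
depth 0: {0}
depth 1: {1,5}  total {0,1,5}
depth 2: {3}  total {0,1,3,5}
R = {0,1,3,5}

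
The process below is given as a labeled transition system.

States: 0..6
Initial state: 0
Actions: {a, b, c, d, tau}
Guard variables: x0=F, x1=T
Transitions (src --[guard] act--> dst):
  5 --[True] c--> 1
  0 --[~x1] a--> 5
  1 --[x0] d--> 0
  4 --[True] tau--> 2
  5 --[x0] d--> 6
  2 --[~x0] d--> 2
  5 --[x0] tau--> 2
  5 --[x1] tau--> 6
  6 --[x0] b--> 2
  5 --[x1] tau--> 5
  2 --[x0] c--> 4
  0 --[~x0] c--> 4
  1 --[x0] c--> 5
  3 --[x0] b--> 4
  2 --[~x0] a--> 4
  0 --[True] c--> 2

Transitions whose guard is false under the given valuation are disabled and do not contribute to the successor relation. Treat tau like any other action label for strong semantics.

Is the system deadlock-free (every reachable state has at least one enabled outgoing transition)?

Answer: DEADLOCK-FREE

Working:
Reach set: {0,2,4}
  0: c→2  c→4  [deg 2]
  2: a→4  d→2  [deg 2]
  4: tau→2  [deg 1]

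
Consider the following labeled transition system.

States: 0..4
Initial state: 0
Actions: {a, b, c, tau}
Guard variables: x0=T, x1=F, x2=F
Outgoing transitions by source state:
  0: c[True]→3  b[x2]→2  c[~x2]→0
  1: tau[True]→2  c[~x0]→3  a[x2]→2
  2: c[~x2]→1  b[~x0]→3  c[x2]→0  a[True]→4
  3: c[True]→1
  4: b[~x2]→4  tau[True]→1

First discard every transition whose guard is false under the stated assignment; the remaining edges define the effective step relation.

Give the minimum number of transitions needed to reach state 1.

Answer: 2

Trace:
Layered search for 1:
  Layer 0: {0}
  Layer 1: {3}
  Layer 2: {1}
1 enters at depth 2; path c·c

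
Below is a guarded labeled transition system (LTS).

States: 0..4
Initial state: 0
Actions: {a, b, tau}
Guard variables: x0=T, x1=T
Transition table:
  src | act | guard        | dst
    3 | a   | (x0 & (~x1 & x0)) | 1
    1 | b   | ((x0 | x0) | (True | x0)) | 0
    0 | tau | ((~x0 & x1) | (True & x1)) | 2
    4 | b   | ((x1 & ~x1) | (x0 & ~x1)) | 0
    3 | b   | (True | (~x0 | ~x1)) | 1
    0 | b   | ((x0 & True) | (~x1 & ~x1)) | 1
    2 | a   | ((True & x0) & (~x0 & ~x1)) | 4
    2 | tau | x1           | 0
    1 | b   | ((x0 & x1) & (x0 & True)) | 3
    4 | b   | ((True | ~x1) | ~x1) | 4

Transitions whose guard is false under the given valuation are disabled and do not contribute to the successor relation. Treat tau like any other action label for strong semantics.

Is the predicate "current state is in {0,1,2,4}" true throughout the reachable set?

Answer: INVARIANT VIOLATED at state 3

Analysis:
Allowed set {0,1,2,4}
Reachable = {0,1,2,3}
  0: ok
  1: ok
  2: ok
  3: ✗ unsafe
reach 3 via b·b — violates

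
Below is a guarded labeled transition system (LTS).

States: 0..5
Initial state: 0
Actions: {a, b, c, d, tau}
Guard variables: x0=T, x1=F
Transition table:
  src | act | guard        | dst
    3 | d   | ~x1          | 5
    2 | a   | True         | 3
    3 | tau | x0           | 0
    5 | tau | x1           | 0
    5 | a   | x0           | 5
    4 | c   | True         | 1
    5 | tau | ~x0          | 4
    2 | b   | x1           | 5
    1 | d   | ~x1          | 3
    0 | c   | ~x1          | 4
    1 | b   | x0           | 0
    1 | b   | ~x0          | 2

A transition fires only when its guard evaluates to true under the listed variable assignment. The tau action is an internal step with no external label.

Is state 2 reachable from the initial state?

After dropping false guards: 8 live edges.
L0 = {0}
L1 = {4}  total {0,4}
L2 = {1}  total {0,1,4}
L3 = {3}  total {0,1,3,4}
L4 = {5}  total {0,1,3,4,5}
Reachable = {0,1,3,4,5}

Answer: UNREACHABLE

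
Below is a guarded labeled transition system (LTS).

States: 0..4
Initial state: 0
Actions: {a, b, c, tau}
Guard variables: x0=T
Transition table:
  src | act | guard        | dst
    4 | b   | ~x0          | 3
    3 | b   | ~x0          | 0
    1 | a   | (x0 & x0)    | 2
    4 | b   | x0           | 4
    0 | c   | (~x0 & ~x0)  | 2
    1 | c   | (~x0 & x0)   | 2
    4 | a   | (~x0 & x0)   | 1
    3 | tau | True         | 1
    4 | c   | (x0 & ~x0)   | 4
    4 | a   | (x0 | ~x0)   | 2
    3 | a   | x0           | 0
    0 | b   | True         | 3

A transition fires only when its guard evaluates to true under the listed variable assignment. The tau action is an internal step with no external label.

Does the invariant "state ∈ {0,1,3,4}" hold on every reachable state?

Answer: INVARIANT VIOLATED at state 2

Trace:
Safe = {0,1,3,4}
R = {0,1,2,3}
  0: safe
  1: safe
  2: outside
  3: safe
witness against invariant: b·tau·a → 2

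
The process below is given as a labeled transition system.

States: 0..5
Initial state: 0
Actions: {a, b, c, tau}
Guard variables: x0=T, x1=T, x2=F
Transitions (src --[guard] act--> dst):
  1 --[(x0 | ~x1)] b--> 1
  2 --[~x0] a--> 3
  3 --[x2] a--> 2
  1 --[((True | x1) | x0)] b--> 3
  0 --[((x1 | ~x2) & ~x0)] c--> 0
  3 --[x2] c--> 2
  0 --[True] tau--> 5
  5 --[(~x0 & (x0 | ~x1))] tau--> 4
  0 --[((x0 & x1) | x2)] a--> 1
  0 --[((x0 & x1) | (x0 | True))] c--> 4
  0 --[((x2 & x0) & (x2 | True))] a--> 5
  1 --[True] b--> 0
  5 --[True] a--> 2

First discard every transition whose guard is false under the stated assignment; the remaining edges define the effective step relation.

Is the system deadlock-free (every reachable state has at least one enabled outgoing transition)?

Answer: DEADLOCK at state 2

Analysis:
Reachable = {0,1,2,3,4,5}
  0: a→1  c→4  tau→5  [3 exit(s)]
  1: b→0  b→1  b→3  [3 exit(s)]
  2: ∅  [STUCK]
  3: ∅  [STUCK]
  4: ∅  [STUCK]
  5: a→2  [1 exit(s)]
witness 2: tau·a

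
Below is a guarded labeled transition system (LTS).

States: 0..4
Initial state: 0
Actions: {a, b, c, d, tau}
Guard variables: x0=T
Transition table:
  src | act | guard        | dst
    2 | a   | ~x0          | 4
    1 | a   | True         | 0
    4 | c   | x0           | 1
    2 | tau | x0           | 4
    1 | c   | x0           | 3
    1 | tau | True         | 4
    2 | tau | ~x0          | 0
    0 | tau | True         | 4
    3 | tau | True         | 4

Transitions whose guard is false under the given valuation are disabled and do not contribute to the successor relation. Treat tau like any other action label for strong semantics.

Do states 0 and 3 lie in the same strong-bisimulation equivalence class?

Answer: BISIMILAR

Working:
Compute ~ classes (split until stable):
  π0 = {{0,1,2,3,4}}
  π1 = {{0,2,3},{1},{4}}
Fixed point at round 2; 3 class(es).
class of 0: {0,2,3}; class of 3: {0,2,3}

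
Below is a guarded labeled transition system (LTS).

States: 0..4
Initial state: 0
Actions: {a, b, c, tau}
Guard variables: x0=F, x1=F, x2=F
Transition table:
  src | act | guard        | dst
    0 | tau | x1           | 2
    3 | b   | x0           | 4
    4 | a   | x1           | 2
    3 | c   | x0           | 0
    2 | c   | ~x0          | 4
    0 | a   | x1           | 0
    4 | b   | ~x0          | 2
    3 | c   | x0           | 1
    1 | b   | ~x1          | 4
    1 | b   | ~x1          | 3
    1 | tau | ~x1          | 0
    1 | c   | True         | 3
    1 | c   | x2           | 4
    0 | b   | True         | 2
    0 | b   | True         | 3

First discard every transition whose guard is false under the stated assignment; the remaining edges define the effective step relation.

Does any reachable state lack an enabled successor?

Answer: DEADLOCK at state 3

Working:
Reach set: {0,2,3,4}
  0: b→2  b→3  [2 out]
  2: c→4  [1 out]
  3: ∅  [STUCK]
  4: b→2  [1 out]
witness 3: b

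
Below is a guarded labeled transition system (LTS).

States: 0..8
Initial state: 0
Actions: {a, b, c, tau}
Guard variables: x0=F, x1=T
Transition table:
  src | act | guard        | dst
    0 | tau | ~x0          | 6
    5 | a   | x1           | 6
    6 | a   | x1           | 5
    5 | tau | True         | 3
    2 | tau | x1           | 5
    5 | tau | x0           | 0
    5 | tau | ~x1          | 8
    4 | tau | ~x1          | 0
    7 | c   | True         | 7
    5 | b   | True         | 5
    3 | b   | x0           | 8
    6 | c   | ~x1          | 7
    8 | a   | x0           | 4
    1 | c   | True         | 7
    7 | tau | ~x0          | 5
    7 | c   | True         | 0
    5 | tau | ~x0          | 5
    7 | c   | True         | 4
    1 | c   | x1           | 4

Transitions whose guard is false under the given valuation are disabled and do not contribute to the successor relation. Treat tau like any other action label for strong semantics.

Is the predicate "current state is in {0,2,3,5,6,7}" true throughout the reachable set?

Answer: INVARIANT HOLDS

Analysis:
Allowed set {0,2,3,5,6,7}
Reachable = {0,3,5,6}
  0: ok
  3: ok
  5: ok
  6: ok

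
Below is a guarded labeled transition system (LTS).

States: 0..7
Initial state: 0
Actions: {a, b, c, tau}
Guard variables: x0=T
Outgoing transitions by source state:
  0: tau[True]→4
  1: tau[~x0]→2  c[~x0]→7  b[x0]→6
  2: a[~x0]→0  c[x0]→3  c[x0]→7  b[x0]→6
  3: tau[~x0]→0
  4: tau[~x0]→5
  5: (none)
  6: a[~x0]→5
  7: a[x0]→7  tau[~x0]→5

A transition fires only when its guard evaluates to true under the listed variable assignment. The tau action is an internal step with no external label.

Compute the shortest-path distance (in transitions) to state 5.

Answer: UNREACHABLE

Analysis:
Breadth-first toward 5:
  Layer 0: {0}
  Layer 1: {4}
5 never appears.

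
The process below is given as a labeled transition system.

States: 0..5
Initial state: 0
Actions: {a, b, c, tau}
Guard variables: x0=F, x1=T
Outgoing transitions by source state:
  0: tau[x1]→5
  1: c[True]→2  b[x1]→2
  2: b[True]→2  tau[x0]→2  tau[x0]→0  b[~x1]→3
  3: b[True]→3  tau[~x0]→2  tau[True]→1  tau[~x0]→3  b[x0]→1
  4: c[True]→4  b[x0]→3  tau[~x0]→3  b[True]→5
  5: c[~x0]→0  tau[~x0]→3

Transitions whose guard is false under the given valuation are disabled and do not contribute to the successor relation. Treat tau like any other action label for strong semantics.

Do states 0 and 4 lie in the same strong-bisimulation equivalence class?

Refine partition for ~:
  round 0: {{0,1,2,3,4,5}}
  round 1: {{0},{1},{2},{3},{4},{5}}
6 equivalence class(es) (converged in 2)
[0]={0}  [4]={4}

Answer: NOT BISIMILAR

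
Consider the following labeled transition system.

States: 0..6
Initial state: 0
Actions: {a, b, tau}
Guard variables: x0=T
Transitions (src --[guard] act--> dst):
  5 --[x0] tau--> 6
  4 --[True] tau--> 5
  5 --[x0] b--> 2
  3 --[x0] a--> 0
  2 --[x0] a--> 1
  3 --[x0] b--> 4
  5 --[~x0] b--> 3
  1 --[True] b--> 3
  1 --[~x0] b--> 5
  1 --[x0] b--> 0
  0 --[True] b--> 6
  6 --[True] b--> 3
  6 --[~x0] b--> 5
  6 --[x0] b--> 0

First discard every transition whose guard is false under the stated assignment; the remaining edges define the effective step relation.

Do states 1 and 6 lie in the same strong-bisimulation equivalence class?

Bisimulation quotient by refinement:
  round 0: {{0,1,2,3,4,5,6}}
  round 1: {{0,1,6},{2},{3},{4},{5}}
  round 2: {{0},{1,6},{2},{3},{4},{5}}
6 equivalence class(es) (converged in 3)
[1]={1,6}  [6]={1,6}

Answer: BISIMILAR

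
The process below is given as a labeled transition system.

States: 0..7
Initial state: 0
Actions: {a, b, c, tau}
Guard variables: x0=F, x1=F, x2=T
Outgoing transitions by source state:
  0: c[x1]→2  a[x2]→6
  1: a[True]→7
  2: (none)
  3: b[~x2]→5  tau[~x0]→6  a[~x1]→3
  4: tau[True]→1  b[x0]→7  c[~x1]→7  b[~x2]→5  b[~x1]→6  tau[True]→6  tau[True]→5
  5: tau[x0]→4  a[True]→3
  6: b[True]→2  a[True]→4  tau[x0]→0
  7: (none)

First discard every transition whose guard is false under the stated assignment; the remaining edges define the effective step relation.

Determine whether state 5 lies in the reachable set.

Guard filter leaves 12 enabled edge(s).
Layer 0: {0}
Layer 1: {6}  cumulative {0,6}
Layer 2: {2,4}  cumulative {0,2,4,6}
Layer 3: {1,5,7}  cumulative {0,1,2,4,5,6,7}
Layer 4: {3}  cumulative {0,1,2,3,4,5,6,7}
Reachable = {0,1,2,3,4,5,6,7}
witness 5: a·a·tau

Answer: REACHABLE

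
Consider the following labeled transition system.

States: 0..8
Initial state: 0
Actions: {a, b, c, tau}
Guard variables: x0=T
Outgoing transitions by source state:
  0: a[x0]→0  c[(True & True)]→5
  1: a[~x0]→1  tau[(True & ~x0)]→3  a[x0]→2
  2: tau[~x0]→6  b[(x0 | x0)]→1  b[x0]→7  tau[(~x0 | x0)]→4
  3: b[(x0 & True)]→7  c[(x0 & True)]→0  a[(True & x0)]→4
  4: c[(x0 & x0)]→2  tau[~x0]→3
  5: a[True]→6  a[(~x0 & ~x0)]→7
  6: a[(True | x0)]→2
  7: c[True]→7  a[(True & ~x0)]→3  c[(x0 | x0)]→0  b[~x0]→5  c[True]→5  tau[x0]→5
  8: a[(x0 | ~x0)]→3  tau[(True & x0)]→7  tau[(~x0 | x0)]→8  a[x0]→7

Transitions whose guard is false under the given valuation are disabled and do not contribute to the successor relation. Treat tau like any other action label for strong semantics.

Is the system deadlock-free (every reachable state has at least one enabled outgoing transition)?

Answer: DEADLOCK-FREE

Trace:
R = {0,1,2,4,5,6,7}
  0: a→0  c→5  [2 out]
  1: a→2  [1 out]
  2: b→1  b→7  tau→4  [3 out]
  4: c→2  [1 out]
  5: a→6  [1 out]
  6: a→2  [1 out]
  7: c→0  c→5  c→7  tau→5  [4 out]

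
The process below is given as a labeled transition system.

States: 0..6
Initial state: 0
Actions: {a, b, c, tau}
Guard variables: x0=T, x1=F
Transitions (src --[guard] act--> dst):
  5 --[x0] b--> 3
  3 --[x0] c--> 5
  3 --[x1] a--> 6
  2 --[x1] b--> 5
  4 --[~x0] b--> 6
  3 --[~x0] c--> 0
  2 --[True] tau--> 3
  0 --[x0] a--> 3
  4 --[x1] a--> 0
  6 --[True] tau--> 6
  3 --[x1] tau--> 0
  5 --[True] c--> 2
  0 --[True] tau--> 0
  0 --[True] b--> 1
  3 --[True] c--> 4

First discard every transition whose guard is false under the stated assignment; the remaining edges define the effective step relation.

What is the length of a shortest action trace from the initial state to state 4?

Layered search for 4:
  depth 0: {0}
  depth 1: {1,3}
  depth 2: {4,5}
4 enters at depth 2; path a·c

Answer: 2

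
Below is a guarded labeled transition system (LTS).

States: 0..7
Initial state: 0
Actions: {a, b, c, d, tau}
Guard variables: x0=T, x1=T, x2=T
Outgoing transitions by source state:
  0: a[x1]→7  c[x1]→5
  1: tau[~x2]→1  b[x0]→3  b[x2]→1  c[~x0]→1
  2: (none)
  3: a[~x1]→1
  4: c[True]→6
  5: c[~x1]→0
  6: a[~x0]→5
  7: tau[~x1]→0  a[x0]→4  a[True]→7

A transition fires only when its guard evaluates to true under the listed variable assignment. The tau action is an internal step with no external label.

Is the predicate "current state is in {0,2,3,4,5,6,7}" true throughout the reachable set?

Safe = {0,2,3,4,5,6,7}
Reach set: {0,4,5,6,7}
  0: ✓
  4: ✓
  5: ✓
  6: ✓
  7: ✓

Answer: INVARIANT HOLDS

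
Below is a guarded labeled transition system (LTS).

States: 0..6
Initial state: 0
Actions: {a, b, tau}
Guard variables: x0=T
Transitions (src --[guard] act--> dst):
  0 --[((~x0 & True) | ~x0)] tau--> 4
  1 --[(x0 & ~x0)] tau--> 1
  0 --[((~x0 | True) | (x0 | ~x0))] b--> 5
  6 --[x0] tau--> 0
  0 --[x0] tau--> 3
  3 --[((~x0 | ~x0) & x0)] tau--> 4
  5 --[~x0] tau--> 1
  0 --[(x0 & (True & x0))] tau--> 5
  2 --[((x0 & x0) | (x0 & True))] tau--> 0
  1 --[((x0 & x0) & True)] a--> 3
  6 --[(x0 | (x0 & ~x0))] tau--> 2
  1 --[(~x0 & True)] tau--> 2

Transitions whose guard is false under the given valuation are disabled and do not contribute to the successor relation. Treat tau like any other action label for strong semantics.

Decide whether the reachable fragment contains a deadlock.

Reachable = {0,3,5}
  0: b→5  tau→3  tau→5  [3 exit(s)]
  3: ∅  [STUCK]
  5: ∅  [STUCK]
trace reaching 3: tau

Answer: DEADLOCK at state 3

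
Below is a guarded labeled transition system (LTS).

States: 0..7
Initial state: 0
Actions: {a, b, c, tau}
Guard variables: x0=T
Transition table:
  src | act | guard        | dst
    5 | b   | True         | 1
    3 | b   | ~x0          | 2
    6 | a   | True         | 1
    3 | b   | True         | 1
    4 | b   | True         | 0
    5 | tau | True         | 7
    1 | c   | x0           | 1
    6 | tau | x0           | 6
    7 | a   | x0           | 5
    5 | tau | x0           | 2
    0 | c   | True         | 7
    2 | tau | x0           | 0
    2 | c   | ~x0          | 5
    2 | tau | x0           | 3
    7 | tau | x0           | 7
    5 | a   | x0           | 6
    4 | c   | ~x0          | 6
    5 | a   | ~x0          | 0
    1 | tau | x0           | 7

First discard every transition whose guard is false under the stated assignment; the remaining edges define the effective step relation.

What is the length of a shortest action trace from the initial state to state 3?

Breadth-first toward 3:
  L0 = {0}
  L1 = {7}
  L2 = {5}
  L3 = {1,2,6}
  L4 = {3}
3 enters at depth 4; path c·a·tau·tau

Answer: 4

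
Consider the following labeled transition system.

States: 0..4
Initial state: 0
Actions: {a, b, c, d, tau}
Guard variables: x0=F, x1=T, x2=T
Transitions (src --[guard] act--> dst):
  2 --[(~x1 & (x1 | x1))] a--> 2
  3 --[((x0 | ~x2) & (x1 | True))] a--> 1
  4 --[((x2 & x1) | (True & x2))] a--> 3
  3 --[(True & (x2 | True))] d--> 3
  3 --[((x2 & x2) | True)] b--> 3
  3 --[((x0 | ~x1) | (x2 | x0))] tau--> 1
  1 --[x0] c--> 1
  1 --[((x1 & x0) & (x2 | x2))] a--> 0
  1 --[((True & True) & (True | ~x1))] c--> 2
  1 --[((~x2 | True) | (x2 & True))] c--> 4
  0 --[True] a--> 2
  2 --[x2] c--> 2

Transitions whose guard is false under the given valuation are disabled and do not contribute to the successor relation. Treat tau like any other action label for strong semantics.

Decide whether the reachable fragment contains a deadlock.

R = {0,2}
  0: a→2  [deg 1]
  2: c→2  [deg 1]

Answer: DEADLOCK-FREE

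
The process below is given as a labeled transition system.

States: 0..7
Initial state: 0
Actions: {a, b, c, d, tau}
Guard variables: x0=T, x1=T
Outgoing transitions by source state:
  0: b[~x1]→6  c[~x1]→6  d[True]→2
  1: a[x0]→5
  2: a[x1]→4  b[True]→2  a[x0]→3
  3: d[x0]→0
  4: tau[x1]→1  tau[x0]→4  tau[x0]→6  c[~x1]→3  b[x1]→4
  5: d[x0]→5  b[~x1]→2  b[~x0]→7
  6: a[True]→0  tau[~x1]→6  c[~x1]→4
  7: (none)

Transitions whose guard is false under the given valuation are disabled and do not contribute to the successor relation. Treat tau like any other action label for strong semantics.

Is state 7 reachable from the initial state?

Answer: UNREACHABLE

Working:
After dropping false guards: 12 live edges.
Layer 0: {0}
Layer 1: {2}  total {0,2}
Layer 2: {3,4}  total {0,2,3,4}
Layer 3: {1,6}  total {0,1,2,3,4,6}
Layer 4: {5}  total {0,1,2,3,4,5,6}
Reach set: {0,1,2,3,4,5,6}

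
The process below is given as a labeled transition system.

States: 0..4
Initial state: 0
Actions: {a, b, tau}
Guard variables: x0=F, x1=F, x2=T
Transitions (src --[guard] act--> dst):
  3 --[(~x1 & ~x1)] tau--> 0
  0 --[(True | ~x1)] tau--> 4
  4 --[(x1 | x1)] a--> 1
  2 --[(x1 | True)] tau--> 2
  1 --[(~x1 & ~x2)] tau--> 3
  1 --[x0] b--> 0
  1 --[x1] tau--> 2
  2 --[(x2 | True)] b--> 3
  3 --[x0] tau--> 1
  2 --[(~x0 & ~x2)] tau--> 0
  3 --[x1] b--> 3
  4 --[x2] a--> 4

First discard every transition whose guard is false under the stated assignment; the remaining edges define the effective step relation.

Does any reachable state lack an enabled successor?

Answer: DEADLOCK-FREE

Working:
R = {0,4}
  0: tau→4  [deg 1]
  4: a→4  [deg 1]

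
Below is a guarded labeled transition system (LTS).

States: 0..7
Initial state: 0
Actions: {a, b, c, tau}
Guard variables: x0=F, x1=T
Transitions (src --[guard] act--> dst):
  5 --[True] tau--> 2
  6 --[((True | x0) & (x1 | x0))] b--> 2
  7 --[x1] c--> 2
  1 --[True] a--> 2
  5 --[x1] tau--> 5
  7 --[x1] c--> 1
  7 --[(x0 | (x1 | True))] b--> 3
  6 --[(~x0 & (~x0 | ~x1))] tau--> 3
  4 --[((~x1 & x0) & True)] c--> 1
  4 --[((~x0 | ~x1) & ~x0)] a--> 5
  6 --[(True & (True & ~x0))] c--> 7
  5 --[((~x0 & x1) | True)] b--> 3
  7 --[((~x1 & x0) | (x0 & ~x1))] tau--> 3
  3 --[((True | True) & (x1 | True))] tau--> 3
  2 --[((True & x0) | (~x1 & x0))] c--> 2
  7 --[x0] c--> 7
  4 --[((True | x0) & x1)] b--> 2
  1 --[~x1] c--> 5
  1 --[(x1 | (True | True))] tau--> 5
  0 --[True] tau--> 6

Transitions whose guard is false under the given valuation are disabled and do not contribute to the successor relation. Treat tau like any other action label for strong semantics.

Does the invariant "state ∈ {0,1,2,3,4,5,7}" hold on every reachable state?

Safe = {0,1,2,3,4,5,7}
Reachable = {0,1,2,3,5,6,7}
  0: ok
  1: ok
  2: ok
  3: ok
  5: ok
  6: VIOLATES
  7: ok
witness against invariant: tau → 6

Answer: INVARIANT VIOLATED at state 6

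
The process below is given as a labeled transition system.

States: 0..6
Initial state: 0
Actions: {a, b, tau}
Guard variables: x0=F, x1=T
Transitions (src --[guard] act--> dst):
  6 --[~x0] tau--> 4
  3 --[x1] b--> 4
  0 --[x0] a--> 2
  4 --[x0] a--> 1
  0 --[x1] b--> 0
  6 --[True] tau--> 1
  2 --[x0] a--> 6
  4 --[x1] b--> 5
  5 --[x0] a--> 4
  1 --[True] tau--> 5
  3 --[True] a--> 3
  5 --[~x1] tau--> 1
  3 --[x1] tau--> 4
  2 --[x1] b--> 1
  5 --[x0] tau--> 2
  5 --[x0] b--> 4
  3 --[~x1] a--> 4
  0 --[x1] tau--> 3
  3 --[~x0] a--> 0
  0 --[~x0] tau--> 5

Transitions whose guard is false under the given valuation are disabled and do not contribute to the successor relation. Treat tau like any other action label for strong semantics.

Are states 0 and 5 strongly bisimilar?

Answer: NOT BISIMILAR

Working:
Refine partition for ~:
  π0 = {{0,1,2,3,4,5,6}}
  π1 = {{0},{1,6},{2,4},{3},{5}}
  π2 = {{0},{1},{2},{3},{4},{5},{6}}
7 equivalence class(es) (converged in 3)
class of 0: {0}; class of 5: {5}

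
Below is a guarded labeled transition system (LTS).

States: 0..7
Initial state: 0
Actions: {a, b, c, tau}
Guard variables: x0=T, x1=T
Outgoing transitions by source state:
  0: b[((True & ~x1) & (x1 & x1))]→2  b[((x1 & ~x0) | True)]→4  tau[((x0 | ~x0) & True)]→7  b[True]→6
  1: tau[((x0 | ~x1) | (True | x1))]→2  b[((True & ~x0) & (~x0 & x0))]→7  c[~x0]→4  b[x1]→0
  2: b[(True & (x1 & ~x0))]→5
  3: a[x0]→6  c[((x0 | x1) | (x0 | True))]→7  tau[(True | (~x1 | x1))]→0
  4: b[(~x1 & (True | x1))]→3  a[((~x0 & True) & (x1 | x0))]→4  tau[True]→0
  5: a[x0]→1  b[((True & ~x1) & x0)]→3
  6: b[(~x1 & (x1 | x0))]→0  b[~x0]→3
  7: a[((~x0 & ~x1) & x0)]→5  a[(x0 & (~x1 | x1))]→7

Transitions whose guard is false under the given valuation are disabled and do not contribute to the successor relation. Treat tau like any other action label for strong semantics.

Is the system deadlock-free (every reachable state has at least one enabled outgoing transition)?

Answer: DEADLOCK at state 6

Analysis:
R = {0,4,6,7}
  0: b→4  b→6  tau→7  [3 out]
  4: tau→0  [1 out]
  6: ∅  [deadlock]
  7: a→7  [1 out]
trace reaching 6: b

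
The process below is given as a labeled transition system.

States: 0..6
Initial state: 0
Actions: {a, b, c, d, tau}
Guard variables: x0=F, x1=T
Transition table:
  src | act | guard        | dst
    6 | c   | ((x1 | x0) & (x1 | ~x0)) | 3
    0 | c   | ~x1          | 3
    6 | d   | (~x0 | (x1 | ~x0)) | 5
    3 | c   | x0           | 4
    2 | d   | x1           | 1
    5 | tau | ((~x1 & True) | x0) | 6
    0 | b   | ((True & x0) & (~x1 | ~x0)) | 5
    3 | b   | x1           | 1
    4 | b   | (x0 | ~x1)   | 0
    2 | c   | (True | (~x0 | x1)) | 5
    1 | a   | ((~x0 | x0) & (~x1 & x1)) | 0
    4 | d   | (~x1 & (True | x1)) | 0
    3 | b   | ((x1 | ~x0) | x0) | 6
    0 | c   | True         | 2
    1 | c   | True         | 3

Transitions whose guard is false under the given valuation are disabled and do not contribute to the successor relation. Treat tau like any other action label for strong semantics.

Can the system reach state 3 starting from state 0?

Answer: REACHABLE

Analysis:
Guard filter leaves 8 enabled edge(s).
L0 = {0}
L1 = {2}  total {0,2}
L2 = {1,5}  total {0,1,2,5}
L3 = {3}  total {0,1,2,3,5}
L4 = {6}  total {0,1,2,3,5,6}
R = {0,1,2,3,5,6}
Path to 3: c·d·c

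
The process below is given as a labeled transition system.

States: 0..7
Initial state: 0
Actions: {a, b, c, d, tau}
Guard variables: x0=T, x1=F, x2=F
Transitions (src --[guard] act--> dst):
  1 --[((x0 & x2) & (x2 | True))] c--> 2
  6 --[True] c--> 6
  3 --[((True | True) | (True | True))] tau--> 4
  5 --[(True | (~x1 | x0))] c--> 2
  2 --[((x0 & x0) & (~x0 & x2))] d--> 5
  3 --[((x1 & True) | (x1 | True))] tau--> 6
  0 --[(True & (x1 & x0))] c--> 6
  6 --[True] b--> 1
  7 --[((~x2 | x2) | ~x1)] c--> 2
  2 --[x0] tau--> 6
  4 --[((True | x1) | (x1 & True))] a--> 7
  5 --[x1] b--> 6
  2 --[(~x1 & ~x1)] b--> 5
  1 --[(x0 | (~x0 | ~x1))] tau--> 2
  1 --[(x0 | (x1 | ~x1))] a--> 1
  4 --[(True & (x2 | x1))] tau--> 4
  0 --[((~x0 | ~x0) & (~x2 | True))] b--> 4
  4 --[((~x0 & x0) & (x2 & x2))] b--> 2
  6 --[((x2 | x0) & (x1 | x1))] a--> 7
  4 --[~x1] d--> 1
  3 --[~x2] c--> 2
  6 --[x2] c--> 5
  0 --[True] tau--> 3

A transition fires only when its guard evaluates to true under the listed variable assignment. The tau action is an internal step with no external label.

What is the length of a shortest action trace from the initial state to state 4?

BFS to 4:
  L0 = {0}
  L1 = {3}
  L2 = {2,4,6}
4 enters at depth 2; path tau·tau

Answer: 2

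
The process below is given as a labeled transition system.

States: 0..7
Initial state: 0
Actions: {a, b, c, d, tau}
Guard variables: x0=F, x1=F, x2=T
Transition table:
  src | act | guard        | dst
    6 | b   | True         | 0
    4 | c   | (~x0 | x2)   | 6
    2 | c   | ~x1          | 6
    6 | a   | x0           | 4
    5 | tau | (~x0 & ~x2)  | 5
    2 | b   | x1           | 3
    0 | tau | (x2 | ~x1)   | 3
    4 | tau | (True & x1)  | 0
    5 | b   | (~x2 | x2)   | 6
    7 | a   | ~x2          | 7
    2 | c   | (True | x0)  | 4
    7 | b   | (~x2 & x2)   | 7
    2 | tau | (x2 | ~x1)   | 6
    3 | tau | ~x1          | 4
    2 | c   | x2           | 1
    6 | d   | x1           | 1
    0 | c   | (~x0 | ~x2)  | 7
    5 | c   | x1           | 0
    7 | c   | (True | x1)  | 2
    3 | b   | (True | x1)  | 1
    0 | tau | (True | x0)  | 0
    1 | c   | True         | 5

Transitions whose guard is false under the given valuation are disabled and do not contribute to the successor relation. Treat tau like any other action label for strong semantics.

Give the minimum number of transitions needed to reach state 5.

Layered search for 5:
  Layer 0: {0}
  Layer 1: {3,7}
  Layer 2: {1,2,4}
  Layer 3: {5,6}
5 enters at depth 3; path tau·b·c

Answer: 3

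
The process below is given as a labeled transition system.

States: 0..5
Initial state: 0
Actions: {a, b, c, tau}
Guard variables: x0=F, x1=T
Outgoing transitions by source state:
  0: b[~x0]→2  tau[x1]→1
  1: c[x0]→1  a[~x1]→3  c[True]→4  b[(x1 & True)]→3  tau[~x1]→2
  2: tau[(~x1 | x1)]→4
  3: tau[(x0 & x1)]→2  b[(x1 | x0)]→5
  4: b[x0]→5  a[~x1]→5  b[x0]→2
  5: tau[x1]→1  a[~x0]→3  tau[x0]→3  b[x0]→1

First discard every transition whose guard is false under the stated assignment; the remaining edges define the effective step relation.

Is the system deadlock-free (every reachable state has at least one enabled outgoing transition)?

Reach set: {0,1,2,3,4,5}
  0: b→2  tau→1  [2 out]
  1: b→3  c→4  [2 out]
  2: tau→4  [1 out]
  3: b→5  [1 out]
  4: ∅  [deadlock]
  5: a→3  tau→1  [2 out]
Path to 4: b·tau

Answer: DEADLOCK at state 4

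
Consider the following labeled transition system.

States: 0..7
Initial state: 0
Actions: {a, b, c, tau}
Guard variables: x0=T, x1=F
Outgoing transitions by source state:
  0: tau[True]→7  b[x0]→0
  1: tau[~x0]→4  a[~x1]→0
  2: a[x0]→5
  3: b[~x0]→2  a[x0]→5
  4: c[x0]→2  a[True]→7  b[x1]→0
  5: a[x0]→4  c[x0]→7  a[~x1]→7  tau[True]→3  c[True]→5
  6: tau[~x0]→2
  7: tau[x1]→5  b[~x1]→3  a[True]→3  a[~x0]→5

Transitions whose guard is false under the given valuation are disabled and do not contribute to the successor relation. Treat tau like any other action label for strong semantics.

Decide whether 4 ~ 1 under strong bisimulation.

Answer: NOT BISIMILAR

Analysis:
Refine partition for ~:
  π0 = {{0,1,2,3,4,5,6,7}}
  π1 = {{0},{1,2,3},{4},{5},{6},{7}}
  π2 = {{0},{1},{2,3},{4},{5},{6},{7}}
stable after 3 split(s): 7 block(s)
class of 4: {4}; class of 1: {1}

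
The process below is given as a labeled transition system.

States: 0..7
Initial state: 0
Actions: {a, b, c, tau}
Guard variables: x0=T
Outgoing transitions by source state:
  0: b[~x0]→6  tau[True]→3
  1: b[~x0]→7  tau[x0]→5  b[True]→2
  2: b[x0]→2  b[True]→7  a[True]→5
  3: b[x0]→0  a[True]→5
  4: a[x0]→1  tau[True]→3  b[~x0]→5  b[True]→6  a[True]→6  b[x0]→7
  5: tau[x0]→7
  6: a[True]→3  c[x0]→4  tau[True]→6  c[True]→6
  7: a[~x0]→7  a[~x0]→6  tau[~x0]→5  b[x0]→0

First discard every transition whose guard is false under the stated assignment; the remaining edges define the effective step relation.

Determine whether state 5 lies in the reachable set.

19 transition(s) survive guard evaluation.
L0 = {0}
L1 = {3}  total {0,3}
L2 = {5}  total {0,3,5}
L3 = {7}  total {0,3,5,7}
Reach set: {0,3,5,7}
Path to 5: tau·a

Answer: REACHABLE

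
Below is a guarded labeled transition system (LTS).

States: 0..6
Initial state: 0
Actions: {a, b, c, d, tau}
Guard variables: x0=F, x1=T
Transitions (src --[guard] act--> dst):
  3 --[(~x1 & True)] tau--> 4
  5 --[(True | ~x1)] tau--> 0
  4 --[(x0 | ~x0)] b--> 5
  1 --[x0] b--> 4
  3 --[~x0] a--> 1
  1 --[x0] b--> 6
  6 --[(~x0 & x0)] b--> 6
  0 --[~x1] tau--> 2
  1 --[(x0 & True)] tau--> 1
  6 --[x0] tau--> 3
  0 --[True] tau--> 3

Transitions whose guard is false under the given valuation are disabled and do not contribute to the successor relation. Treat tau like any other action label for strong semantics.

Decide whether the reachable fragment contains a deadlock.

Answer: DEADLOCK at state 1

Analysis:
R = {0,1,3}
  0: tau→3  [deg 1]
  1: ∅  [STUCK]
  3: a→1  [deg 1]
witness 1: tau·a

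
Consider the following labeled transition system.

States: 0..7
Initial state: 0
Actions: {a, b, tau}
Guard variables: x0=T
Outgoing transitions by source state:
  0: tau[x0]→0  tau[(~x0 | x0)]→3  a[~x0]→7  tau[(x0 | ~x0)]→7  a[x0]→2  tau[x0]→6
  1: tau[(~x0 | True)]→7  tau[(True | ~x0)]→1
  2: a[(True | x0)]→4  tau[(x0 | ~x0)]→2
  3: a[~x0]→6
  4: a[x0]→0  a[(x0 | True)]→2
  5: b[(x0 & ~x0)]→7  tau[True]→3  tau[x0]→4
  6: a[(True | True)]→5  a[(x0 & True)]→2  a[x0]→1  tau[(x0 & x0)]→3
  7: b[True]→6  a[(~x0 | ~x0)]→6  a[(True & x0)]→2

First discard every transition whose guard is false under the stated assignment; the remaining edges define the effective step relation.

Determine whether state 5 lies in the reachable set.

After dropping false guards: 19 live edges.
L0 = {0}
L1 = {2,3,6,7}  total {0,2,3,6,7}
L2 = {1,4,5}  total {0,1,2,3,4,5,6,7}
R = {0,1,2,3,4,5,6,7}
witness 5: tau·a

Answer: REACHABLE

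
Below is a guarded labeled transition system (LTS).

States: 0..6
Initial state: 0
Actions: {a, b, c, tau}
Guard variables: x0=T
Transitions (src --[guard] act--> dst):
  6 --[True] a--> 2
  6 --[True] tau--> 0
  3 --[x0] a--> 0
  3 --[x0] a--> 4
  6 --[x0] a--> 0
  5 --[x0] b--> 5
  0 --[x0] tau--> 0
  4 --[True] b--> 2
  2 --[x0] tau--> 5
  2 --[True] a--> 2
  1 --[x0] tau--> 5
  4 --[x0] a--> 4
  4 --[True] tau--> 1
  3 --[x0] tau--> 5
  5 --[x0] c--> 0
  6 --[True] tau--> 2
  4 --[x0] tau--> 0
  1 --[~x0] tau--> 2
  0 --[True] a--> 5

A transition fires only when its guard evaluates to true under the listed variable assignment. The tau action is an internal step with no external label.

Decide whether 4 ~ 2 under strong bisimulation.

Bisimulation quotient by refinement:
  π0 = {{0,1,2,3,4,5,6}}
  π1 = {{0,2,3,6},{1},{4},{5}}
  π2 = {{0},{1},{2},{3},{4},{5},{6}}
7 equivalence class(es) (converged in 3)
class of 4: {4}; class of 2: {2}

Answer: NOT BISIMILAR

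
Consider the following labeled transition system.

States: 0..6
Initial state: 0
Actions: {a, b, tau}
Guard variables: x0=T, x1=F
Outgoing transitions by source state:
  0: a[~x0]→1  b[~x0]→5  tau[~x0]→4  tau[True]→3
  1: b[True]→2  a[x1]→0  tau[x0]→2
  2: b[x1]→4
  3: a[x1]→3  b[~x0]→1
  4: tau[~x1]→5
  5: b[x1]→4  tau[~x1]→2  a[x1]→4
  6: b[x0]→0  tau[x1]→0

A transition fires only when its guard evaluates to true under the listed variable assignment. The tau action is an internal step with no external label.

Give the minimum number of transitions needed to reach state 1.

Breadth-first toward 1:
  L0 = {0}
  L1 = {3}
1 never appears.

Answer: UNREACHABLE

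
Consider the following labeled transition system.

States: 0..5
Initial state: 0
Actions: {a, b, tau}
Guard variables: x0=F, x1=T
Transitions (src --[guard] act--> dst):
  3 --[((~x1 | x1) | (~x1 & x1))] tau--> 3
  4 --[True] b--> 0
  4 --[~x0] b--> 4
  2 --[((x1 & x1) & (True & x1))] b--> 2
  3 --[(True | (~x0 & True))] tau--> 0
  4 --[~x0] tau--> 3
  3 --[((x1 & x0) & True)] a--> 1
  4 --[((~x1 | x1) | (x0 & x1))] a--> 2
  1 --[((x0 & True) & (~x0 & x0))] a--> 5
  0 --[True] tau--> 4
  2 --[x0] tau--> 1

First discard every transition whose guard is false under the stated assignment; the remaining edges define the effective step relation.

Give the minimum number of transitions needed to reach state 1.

Answer: UNREACHABLE

Trace:
Layered search for 1:
  depth 0: {0}
  depth 1: {4}
  depth 2: {2,3}
1 never appears.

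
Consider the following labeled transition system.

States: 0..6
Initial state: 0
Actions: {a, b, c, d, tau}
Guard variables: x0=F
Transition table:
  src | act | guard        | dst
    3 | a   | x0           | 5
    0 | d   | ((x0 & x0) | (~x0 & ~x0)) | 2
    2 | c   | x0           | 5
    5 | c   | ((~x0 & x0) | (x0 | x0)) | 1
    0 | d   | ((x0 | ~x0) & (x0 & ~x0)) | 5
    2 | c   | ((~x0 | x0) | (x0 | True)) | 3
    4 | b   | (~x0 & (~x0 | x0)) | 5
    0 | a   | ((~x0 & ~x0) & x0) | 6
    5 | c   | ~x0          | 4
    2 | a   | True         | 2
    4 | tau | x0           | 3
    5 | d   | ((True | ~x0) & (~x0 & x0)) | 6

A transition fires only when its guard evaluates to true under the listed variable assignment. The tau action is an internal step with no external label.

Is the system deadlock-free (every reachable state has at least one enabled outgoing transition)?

Answer: DEADLOCK at state 3

Analysis:
Reachable = {0,2,3}
  0: d→2  [1 exit(s)]
  2: a→2  c→3  [2 exit(s)]
  3: ∅  [STUCK]
witness 3: d·c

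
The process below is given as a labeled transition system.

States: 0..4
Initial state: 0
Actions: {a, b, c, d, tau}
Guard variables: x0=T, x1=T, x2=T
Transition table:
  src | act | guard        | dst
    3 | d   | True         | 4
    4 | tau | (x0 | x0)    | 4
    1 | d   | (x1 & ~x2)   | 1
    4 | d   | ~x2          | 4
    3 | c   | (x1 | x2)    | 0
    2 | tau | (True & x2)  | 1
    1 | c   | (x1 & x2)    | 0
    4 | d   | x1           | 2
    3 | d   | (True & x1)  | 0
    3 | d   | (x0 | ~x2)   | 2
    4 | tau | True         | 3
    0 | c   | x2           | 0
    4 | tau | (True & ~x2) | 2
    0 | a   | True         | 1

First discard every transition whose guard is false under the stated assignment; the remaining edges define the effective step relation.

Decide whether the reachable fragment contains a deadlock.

Reach set: {0,1}
  0: a→1  c→0  [2 exit(s)]
  1: c→0  [1 exit(s)]

Answer: DEADLOCK-FREE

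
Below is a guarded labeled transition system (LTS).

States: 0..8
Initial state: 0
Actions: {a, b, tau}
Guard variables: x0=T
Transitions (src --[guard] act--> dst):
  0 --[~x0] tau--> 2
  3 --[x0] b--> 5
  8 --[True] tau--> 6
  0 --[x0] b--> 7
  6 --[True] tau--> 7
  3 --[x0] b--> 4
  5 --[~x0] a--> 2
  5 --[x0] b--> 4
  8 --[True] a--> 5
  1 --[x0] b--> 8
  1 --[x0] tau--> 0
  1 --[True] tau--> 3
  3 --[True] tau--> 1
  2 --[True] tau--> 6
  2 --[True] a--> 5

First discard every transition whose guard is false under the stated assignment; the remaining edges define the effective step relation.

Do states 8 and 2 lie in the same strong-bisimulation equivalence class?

Answer: BISIMILAR

Trace:
Bisimulation quotient by refinement:
  round 0: {{0,1,2,3,4,5,6,7,8}}
  round 1: {{0,5},{1,3},{2,8},{4,7},{6}}
  round 2: {{0,5},{1},{2,8},{3},{4,7},{6}}
6 equivalence class(es) (converged in 3)
class of 8: {2,8}; class of 2: {2,8}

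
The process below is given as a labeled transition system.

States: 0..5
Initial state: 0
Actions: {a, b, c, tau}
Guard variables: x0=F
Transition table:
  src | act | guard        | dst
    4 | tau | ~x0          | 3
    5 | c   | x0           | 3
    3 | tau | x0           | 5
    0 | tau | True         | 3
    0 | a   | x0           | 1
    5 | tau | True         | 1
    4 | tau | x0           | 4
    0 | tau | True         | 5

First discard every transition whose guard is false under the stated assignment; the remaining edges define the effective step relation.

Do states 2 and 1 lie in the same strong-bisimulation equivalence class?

Bisimulation quotient by refinement:
  round 0: {{0,1,2,3,4,5}}
  round 1: {{0,4,5},{1,2,3}}
  round 2: {{0},{1,2,3},{4,5}}
stable after 3 split(s): 3 block(s)
[2]={1,2,3}  [1]={1,2,3}

Answer: BISIMILAR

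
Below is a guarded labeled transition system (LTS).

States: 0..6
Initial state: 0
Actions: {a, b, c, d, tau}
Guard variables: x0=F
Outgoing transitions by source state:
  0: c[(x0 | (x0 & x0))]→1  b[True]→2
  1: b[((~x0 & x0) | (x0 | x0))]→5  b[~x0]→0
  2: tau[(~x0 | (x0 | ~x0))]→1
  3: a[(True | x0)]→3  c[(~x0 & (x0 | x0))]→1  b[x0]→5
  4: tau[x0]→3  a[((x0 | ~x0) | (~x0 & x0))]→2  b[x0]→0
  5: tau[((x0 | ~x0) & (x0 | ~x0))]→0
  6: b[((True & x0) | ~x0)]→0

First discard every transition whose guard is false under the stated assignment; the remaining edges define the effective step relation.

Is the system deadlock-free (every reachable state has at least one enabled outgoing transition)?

Reach set: {0,1,2}
  0: b→2  [1 out]
  1: b→0  [1 out]
  2: tau→1  [1 out]

Answer: DEADLOCK-FREE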